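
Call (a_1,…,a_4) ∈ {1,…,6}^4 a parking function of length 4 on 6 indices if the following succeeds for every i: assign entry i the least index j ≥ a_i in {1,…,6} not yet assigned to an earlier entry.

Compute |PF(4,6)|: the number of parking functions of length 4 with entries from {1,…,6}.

1029

#PF = (6−4+1)·(6+1)^(4−1) = 3×343 = 1029 (Konheim–Weiss)
Example (3,6,5,3) → sorted (3,3,5,6): b_i ≤ 2+i ∀i, a PF.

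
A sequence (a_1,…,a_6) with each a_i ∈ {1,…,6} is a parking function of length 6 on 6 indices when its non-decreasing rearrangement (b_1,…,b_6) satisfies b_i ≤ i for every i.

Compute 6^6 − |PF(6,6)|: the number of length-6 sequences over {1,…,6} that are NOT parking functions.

|PF(6,6)| = (6+1−6)·(6+1)^{6−1} = 1×16807 = 16807 [KW]
Example (4,4,5,6,5,3) → sorted (3,4,4,5,5,6): b_1=3>1, not a PF.
So 46656 − 16807 = 29849 fail.

29849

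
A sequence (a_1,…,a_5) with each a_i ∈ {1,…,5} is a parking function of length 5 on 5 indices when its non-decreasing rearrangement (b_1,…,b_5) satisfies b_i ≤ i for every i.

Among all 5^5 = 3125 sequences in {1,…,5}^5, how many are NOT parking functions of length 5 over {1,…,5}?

Count = (5+1−5)·(5+1)^{5−1} = 1·1296 = 1296 (Konheim–Weiss)
E.g. (3,3,4,4,4) → sorted (3,3,4,4,4): b_1=3>1, not a PF.
So 3125 − 1296 = 1829 fail.

1829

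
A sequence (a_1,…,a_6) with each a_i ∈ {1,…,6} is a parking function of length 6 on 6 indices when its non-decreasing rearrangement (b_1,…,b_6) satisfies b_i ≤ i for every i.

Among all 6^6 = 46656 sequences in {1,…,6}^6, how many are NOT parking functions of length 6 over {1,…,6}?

#PF = (7−6)·7^(6−1) = 1 · 16807 = 16807 [KW]
One tuple (6,6,4,6,4,5) → sorted (4,4,5,6,6,6): b_1=4>1, not a PF.
So 46656 − 16807 = 29849 fail.

29849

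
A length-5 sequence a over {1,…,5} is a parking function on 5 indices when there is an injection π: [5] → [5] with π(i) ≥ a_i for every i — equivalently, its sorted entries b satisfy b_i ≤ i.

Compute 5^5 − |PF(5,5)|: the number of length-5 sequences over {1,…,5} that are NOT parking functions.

1829

Count = 1·6^4 = 1×1296 = 1296 (Pollak)
E.g. (2,4,4,2,3) → sorted (2,2,3,4,4): b_1=2>1, not a PF.
So 3125 − 1296 = 1829 fail.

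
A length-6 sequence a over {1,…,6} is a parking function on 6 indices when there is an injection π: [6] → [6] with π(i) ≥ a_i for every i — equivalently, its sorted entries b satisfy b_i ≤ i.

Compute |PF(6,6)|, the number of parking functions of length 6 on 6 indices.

16807

|PF| = (6−6+1)·(6+1)^(6−1) = 1×16807 = 16807 (Konheim–Weiss)
Check (5,3,1,2,6,2) → sorted (1,2,2,3,5,6): b_i ≤ i ∀i, a PF.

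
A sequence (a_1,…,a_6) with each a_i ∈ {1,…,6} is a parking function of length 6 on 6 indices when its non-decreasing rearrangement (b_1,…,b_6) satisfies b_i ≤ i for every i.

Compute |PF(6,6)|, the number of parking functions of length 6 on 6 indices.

16807

|PF(6,6)| = 1·7^5 = 1×16807 = 16807 [KW]
Check (1,4,3,2,5,6) → sorted (1,2,3,4,5,6): b_i ≤ i ∀i, a PF.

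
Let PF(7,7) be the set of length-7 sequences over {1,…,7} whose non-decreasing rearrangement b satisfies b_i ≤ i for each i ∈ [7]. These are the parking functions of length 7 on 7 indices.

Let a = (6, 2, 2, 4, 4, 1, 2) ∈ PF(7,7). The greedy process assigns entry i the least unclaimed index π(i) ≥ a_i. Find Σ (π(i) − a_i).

7

Σπ = 28 ({1..7} each once); Σa = 6+2+2+4+4+1+2 = 21; disp = 28−21 = 7.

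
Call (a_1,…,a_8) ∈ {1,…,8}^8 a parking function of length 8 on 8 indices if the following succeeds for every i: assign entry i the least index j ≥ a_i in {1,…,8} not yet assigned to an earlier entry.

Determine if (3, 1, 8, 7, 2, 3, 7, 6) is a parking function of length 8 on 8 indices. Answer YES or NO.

NO

Order a: b = (1, 2, 3, 3, 6, 7, 7, 8).
  b_1=1 ≤ 1
  b_2=2 ≤ 2
  b_3=3 ≤ 3
  b_4=3 ≤ 4
  b_5=6 > 5
  fails at i=5 ⇒ NO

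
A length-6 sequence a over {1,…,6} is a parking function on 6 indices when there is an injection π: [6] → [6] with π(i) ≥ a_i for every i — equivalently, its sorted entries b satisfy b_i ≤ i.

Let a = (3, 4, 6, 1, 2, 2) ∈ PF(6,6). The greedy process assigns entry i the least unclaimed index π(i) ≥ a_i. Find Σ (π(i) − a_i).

3

Σπ = 21 ({1..6} each once); Σa = 3+4+6+1+2+2 = 18; disp = 21−18 = 3.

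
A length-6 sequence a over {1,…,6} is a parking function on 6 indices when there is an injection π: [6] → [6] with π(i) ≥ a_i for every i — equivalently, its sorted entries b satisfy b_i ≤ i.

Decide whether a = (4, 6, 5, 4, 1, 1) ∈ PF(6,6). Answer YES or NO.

Order a: b = (1, 1, 4, 4, 5, 6).
  b_1=1 ≤ 1
  b_2=1 ≤ 2
  b_3=4 > 3
  fails at i=3 ⇒ NO

NO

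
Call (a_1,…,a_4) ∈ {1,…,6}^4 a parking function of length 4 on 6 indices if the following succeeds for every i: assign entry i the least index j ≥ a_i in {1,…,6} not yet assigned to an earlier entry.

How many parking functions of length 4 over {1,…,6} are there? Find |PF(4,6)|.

|PF(4,6)| = (6−4+1)·(6+1)^(4−1) = 3 · 343 = 1029 [KW]
Example (6,1,3,4) → sorted (1,3,4,6): b_i ≤ 2+i ∀i, a PF.

1029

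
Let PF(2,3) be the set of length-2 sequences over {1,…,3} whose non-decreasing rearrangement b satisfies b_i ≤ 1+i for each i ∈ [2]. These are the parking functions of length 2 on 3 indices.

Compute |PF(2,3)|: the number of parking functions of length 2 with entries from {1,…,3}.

|PF| = (3+1−2)·(3+1)^{2−1} = 2·4 = 8 [KW]
One tuple (2,3) → sorted (2,3): b_i ≤ 1+i ∀i, a PF.

8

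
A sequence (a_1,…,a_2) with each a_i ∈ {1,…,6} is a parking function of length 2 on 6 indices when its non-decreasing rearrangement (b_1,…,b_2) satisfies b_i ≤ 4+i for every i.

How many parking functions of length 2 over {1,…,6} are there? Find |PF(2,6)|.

35

|PF(2,6)| = (7−2)·7^(2−1) = 5 · 7 = 35 [KW]
One tuple (3,3) → sorted (3,3): b_i ≤ 4+i ∀i, a PF.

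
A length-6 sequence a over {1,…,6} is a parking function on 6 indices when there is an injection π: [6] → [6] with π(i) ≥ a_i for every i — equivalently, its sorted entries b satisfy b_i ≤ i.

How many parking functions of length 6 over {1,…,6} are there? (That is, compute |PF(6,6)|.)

16807

#PF = (6+1−6)·(6+1)^{6−1} = 1×16807 = 16807 (Pollak)
E.g. (6,1,1,5,4,3) → sorted (1,1,3,4,5,6): b_i ≤ i ∀i, a PF.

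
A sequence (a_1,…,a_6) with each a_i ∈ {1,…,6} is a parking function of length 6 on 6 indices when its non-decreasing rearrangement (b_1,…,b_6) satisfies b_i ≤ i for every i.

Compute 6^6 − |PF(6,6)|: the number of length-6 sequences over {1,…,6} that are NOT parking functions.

|PF| = (7−6)·7^(6−1) = 1·16807 = 16807 (Konheim–Weiss)
Check (4,6,3,5,6,4) → sorted (3,4,4,5,6,6): b_1=3>1, not a PF.
So 46656 − 16807 = 29849 fail.

29849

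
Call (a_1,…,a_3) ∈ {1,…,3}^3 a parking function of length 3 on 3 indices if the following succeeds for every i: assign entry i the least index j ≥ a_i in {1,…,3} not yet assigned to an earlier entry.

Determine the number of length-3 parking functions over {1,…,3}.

#PF = (3+1−3)·(3+1)^{3−1} = 1×16 = 16
Check (3,1,2) → sorted (1,2,3): b_i ≤ i ∀i, a PF.

16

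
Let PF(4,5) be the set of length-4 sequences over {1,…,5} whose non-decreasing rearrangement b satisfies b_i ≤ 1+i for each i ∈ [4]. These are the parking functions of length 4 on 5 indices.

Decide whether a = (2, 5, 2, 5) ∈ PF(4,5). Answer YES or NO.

Sorted: b = (2, 2, 5, 5).
  b_1=2 ≤ 2
  b_2=2 ≤ 3
  b_3=5 > 4
  fails at i=3 ⇒ NO

NO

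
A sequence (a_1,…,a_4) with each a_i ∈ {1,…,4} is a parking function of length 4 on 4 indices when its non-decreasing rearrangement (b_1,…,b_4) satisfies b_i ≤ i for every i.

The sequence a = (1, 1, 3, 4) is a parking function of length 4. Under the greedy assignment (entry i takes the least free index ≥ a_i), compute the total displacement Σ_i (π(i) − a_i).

Σπ = 10 ({1..4} each once); Σa = 1+1+3+4 = 9; disp = 10−9 = 1.

1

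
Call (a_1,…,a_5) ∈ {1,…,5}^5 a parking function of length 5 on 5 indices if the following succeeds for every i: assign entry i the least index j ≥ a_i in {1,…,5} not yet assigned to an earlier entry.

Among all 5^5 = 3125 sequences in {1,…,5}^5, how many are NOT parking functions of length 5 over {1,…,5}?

1829

|PF(5,5)| = 1·6^4 = 1×1296 = 1296 (Pollak)
One tuple (2,4,3,5,5) → sorted (2,3,4,5,5): b_1=2>1, not a PF.
So 3125 − 1296 = 1829 fail.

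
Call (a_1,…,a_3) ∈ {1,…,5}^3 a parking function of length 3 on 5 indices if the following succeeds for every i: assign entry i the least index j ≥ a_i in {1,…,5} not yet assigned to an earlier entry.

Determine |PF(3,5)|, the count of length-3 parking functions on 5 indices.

|PF| = (5−3+1)·(5+1)^(3−1) = 3·36 = 108 (Pollak)
E.g. (1,3,1) → sorted (1,1,3): b_i ≤ 2+i ∀i, a PF.

108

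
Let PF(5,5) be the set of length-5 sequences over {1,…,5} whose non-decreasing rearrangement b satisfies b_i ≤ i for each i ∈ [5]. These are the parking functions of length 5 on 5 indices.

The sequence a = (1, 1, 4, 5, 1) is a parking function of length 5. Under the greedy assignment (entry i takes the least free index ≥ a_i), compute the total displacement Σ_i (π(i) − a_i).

3

Σπ(i) = 1+…+5 = 15; Σa = 1+1+4+5+1 = 12; disp = 15−12 = 3.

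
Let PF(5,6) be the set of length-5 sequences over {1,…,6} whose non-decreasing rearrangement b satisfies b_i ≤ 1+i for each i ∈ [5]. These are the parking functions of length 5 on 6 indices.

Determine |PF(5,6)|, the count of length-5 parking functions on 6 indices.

4802

|PF(5,6)| = (7−5)·7^(5−1) = 2·2401 = 4802 (Konheim–Weiss)
E.g. (2,1,1,4,4) → sorted (1,1,2,4,4): b_i ≤ 1+i ∀i, a PF.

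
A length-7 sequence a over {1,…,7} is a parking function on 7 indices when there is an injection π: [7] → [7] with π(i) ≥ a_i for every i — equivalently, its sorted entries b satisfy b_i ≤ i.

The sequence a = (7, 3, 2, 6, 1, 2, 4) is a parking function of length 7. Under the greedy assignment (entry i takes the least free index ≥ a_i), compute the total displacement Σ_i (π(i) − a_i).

3

Σπ(i) = 1+…+7 = 28; Σa = 7+3+2+6+1+2+4 = 25; disp = 28−25 = 3.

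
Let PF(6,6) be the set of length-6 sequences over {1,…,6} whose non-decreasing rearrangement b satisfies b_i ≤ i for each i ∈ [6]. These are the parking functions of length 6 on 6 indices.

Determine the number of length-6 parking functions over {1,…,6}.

16807

|PF| = (7−6)·7^(6−1) = 1 · 16807 = 16807 (Konheim–Weiss)
Check (3,5,1,6,1,4) → sorted (1,1,3,4,5,6): b_i ≤ i ∀i, a PF.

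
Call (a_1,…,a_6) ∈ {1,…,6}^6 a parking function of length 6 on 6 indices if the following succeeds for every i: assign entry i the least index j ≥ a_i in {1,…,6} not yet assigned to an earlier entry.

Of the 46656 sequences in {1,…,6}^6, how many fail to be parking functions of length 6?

#PF = (7−6)·7^(6−1) = 1 · 16807 = 16807 (Pollak)
Example (6,4,4,4,4,2) → sorted (2,4,4,4,4,6): b_1=2>1, not a PF.
So 46656 − 16807 = 29849 fail.

29849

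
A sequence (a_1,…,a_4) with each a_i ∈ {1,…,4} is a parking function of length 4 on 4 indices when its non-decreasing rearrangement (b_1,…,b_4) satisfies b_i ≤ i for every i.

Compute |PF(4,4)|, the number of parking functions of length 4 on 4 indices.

125

|PF| = (5−4)·5^(4−1) = 1 · 125 = 125 (Pollak)
Example (2,2,2,1) → sorted (1,2,2,2): b_i ≤ i ∀i, a PF.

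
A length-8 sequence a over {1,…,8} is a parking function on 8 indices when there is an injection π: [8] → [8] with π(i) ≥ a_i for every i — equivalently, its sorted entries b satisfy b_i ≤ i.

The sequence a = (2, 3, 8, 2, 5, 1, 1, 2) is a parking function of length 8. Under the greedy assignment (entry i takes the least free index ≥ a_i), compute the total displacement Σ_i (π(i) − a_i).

12

Σπ = 8·9/2 = 36 (π permutes [8]); Σa = 2+3+8+2+5+1+1+2 = 24; disp = 36−24 = 12.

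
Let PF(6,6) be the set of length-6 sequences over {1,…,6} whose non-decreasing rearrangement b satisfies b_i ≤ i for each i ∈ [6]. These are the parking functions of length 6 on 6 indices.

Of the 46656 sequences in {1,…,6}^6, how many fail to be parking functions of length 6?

29849

Count = (7−6)·7^(6−1) = 1×16807 = 16807 (Konheim–Weiss)
Check (5,6,5,2,3,5) → sorted (2,3,5,5,5,6): b_1=2>1, not a PF.
So 46656 − 16807 = 29849 fail.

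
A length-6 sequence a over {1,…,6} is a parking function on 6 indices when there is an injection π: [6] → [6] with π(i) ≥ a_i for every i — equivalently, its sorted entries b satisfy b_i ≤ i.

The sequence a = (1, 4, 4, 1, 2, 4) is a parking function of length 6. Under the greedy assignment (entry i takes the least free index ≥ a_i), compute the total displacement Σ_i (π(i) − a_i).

Σπ(i) = 1+…+6 = 21; Σa = 1+4+4+1+2+4 = 16; disp = 21−16 = 5.

5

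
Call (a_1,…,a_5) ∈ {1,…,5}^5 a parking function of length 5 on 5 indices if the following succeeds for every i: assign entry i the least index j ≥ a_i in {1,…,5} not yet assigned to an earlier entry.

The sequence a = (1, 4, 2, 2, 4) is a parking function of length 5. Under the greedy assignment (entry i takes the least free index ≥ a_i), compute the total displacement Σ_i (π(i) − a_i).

Σπ(i) = 1+…+5 = 15; Σa = 1+4+2+2+4 = 13; disp = 15−13 = 2.

2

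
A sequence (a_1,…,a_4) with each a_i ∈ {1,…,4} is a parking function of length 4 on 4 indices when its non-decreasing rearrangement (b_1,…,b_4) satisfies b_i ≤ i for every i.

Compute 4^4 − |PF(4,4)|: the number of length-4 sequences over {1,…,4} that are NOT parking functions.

#PF = 1·5^3 = 1 · 125 = 125
One tuple (3,3,4,4) → sorted (3,3,4,4): b_1=3>1, not a PF.
So 256 − 125 = 131 fail.

131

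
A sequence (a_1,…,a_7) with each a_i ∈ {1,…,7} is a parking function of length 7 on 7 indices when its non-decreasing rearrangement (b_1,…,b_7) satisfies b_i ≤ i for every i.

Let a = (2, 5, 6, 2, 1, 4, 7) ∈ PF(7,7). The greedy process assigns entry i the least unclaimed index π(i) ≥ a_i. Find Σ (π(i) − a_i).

Σπ(i) = 1+…+7 = 28; Σa = 2+5+6+2+1+4+7 = 27; disp = 28−27 = 1.

1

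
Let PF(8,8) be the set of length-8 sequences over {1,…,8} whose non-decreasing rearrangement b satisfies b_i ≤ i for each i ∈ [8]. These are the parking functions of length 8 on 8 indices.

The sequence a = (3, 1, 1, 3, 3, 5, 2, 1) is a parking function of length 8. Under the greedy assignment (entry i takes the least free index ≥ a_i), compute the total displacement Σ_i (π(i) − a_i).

Σπ = 8·9/2 = 36 (π permutes [8]); Σa = 3+1+1+3+3+5+2+1 = 19; disp = 36−19 = 17.

17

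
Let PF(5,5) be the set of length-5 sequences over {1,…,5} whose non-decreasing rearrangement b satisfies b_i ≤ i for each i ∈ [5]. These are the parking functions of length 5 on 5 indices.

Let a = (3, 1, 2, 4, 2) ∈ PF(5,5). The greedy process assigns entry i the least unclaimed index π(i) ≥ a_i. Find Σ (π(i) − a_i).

3

Σπ = 15 ({1..5} each once); Σa = 3+1+2+4+2 = 12; disp = 15−12 = 3.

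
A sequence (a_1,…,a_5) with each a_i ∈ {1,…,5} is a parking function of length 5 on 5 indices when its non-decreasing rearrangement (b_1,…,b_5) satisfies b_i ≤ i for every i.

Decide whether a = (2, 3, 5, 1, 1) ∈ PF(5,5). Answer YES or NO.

YES

Order a: b = (1, 1, 2, 3, 5).
  b_1=1 ≤ 1
  b_2=1 ≤ 2
  b_3=2 ≤ 3
  b_4=3 ≤ 4
  b_5=5 ≤ 5
All bounds hold ⇒ YES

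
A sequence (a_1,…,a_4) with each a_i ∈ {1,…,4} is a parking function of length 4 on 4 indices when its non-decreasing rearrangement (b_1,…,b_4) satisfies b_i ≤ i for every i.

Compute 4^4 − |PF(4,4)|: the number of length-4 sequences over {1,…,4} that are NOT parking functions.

131

|PF| = (5−4)·5^(4−1) = 1 · 125 = 125 (Konheim–Weiss)
One tuple (2,3,4,4) → sorted (2,3,4,4): b_1=2>1, not a PF.
Total 256; non-PF = 256−125 = 131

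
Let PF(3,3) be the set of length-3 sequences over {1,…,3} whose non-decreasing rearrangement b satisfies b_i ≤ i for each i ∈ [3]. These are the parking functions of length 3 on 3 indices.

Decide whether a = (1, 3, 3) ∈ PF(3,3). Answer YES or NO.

Rearranged: b = (1, 3, 3).
  b_1=1 ≤ 1
  b_2=3 > 2
  fails at i=2 ⇒ NO

NO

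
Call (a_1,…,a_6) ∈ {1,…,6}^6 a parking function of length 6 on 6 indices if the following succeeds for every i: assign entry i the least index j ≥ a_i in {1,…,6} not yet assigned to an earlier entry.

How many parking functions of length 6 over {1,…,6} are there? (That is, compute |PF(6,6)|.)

16807

|PF| = (6+1−6)·(6+1)^{6−1} = 1×16807 = 16807
E.g. (6,5,1,3,4,2) → sorted (1,2,3,4,5,6): b_i ≤ i ∀i, a PF.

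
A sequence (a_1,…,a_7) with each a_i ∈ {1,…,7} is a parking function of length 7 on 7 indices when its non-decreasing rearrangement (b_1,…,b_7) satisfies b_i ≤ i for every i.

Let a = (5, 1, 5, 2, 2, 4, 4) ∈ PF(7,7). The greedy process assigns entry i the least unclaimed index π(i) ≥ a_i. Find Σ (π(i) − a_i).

Σπ = 28 ({1..7} each once); Σa = 5+1+5+2+2+4+4 = 23; disp = 28−23 = 5.

5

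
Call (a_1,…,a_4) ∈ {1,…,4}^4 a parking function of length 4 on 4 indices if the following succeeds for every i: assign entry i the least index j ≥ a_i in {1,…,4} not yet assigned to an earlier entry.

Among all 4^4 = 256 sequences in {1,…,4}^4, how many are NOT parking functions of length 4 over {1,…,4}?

131

|PF(4,4)| = 1·5^3 = 1·125 = 125 [KW]
E.g. (2,4,3,2) → sorted (2,2,3,4): b_1=2>1, not a PF.
So 256 − 125 = 131 fail.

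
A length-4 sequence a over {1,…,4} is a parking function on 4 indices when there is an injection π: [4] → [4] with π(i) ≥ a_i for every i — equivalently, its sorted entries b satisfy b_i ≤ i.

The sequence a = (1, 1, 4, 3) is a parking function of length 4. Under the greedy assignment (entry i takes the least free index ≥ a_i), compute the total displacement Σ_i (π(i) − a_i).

Σπ = 4·5/2 = 10 (π permutes [4]); Σa = 1+1+4+3 = 9; disp = 10−9 = 1.

1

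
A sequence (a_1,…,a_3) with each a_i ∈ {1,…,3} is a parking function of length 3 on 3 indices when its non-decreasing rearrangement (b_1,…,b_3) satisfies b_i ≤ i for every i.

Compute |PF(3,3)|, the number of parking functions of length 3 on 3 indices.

16

|PF| = (4−3)·4^(3−1) = 1×16 = 16 (Pollak)
Check (2,1,3) → sorted (1,2,3): b_i ≤ i ∀i, a PF.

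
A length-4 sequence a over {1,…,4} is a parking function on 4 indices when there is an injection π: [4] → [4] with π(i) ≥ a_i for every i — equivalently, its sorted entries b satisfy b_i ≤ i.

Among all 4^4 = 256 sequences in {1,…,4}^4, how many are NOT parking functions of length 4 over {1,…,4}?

131

#PF = (5−4)·5^(4−1) = 1·125 = 125
Example (3,3,4,4) → sorted (3,3,4,4): b_1=3>1, not a PF.
Total 256; non-PF = 256−125 = 131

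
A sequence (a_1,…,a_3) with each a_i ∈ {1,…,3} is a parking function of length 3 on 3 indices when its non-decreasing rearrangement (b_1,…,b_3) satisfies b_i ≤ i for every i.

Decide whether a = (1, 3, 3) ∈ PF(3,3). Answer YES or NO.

Rearranged: b = (1, 3, 3).
  b_1=1 ≤ 1
  b_2=3 > 2
  fails at i=2 ⇒ NO

NO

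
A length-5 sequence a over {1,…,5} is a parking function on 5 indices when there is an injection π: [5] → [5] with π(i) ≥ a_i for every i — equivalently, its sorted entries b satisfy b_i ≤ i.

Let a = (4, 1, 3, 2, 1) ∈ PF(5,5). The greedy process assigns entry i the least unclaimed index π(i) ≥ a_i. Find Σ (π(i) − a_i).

Σπ(i) = 1+…+5 = 15; Σa = 4+1+3+2+1 = 11; disp = 15−11 = 4.

4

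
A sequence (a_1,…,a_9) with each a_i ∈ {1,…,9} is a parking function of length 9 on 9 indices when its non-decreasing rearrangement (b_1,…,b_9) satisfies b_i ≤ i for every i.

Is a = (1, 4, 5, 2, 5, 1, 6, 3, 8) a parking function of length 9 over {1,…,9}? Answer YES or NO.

Sorted: b = (1, 1, 2, 3, 4, 5, 5, 6, 8).
  b_1=1 ≤ 1
  b_2=1 ≤ 2
  b_3=2 ≤ 3
  b_4=3 ≤ 4
  b_5=4 ≤ 5
  b_6=5 ≤ 6
  b_7=5 ≤ 7
  b_8=6 ≤ 8
  b_9=8 ≤ 9
All bounds hold ⇒ YES

YES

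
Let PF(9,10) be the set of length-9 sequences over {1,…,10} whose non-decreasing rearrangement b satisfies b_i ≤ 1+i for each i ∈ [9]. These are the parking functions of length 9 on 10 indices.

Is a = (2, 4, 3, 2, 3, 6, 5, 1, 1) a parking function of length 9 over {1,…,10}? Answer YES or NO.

Sorted: b = (1, 1, 2, 2, 3, 3, 4, 5, 6).
  b_1=1 ≤ 2
  b_2=1 ≤ 3
  b_3=2 ≤ 4
  b_4=2 ≤ 5
  b_5=3 ≤ 6
  b_6=3 ≤ 7
  b_7=4 ≤ 8
  b_8=5 ≤ 9
  b_9=6 ≤ 10
All bounds hold ⇒ YES

YES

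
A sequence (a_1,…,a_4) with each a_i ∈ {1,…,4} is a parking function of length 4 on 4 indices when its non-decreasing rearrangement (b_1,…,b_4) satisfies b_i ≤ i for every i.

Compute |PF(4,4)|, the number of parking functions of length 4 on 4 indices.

125

|PF(4,4)| = (4+1−4)·(4+1)^{4−1} = 1×125 = 125 (Pollak)
One tuple (3,1,2,1) → sorted (1,1,2,3): b_i ≤ i ∀i, a PF.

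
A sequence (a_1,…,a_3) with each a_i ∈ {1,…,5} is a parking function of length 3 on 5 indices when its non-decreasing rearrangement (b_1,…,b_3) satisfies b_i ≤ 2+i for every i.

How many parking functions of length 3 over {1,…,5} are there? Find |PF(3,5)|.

108

|PF(3,5)| = (6−3)·6^(3−1) = 3×36 = 108 (Pollak)
One tuple (1,4,4) → sorted (1,4,4): b_i ≤ 2+i ∀i, a PF.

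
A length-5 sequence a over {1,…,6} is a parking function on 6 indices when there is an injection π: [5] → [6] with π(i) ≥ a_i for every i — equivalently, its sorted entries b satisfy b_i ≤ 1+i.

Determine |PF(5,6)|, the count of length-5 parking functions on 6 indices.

4802

#PF = (6−5+1)·(6+1)^(5−1) = 2 · 2401 = 4802
E.g. (3,1,3,3,5) → sorted (1,3,3,3,5): b_i ≤ 1+i ∀i, a PF.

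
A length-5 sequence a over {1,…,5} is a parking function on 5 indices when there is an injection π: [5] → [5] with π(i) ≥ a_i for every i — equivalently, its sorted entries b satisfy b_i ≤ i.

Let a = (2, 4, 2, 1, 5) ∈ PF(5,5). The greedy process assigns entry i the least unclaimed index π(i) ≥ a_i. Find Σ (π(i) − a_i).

1

Σπ = 5·6/2 = 15 (π permutes [5]); Σa = 2+4+2+1+5 = 14; disp = 15−14 = 1.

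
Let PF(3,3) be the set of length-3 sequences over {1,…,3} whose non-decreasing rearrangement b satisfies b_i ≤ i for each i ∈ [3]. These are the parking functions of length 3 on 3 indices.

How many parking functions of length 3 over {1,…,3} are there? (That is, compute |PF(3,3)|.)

#PF = (4−3)·4^(3−1) = 1×16 = 16 [KW]
E.g. (2,3,1) → sorted (1,2,3): b_i ≤ i ∀i, a PF.

16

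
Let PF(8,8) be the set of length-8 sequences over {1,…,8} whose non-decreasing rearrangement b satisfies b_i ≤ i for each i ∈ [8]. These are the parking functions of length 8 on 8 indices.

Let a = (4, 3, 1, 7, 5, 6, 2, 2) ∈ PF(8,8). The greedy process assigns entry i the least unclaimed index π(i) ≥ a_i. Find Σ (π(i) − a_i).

6

Σπ = 36 ({1..8} each once); Σa = 4+3+1+7+5+6+2+2 = 30; disp = 36−30 = 6.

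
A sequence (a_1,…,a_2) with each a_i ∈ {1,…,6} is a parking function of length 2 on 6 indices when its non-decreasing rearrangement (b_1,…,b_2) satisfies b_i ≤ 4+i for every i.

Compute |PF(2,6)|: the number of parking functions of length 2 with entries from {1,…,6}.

Count = (6+1−2)·(6+1)^{2−1} = 5×7 = 35 (Konheim–Weiss)
E.g. (1,4) → sorted (1,4): b_i ≤ 4+i ∀i, a PF.

35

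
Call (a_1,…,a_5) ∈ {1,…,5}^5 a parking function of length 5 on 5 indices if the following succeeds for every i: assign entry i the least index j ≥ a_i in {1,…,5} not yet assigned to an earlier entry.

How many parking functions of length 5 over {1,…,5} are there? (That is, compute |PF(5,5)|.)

#PF = 1·6^4 = 1·1296 = 1296 [KW]
Example (1,3,1,2,2) → sorted (1,1,2,2,3): b_i ≤ i ∀i, a PF.

1296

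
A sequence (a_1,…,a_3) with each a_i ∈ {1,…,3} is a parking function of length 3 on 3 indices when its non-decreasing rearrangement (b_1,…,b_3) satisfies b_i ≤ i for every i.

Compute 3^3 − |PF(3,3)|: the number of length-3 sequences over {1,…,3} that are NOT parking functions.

|PF| = (4−3)·4^(3−1) = 1×16 = 16 [KW]
Check (3,3,3) → sorted (3,3,3): b_1=3>1, not a PF.
3^3 − 16 = 27 − 16 = 11

11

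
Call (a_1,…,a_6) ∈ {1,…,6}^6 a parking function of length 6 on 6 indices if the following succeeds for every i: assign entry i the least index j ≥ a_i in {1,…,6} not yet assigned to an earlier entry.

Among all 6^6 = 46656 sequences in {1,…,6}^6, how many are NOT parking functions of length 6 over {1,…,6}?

|PF| = (7−6)·7^(6−1) = 1 · 16807 = 16807 [KW]
E.g. (6,1,5,5,2,6) → sorted (1,2,5,5,6,6): b_3=5>3, not a PF.
So 46656 − 16807 = 29849 fail.

29849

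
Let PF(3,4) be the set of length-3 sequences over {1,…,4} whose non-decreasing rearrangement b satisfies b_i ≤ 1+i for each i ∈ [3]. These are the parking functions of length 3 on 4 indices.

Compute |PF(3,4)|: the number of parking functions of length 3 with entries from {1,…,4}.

|PF(3,4)| = (4+1−3)·(4+1)^{3−1} = 2 · 25 = 50 (Pollak)
E.g. (1,2,3) → sorted (1,2,3): b_i ≤ 1+i ∀i, a PF.

50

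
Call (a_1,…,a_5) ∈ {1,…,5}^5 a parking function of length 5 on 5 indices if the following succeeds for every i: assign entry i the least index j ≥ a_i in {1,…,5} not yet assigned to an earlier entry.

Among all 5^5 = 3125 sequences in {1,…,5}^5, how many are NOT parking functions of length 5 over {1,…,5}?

1829

|PF(5,5)| = (6−5)·6^(5−1) = 1×1296 = 1296
One tuple (2,3,5,5,5) → sorted (2,3,5,5,5): b_1=2>1, not a PF.
Total 3125; non-PF = 3125−1296 = 1829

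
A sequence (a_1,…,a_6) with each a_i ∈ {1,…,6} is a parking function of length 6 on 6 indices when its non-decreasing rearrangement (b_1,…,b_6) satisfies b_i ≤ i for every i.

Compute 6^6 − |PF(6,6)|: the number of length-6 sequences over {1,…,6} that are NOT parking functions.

29849

#PF = (7−6)·7^(6−1) = 1 · 16807 = 16807 (Pollak)
E.g. (6,5,4,5,6,4) → sorted (4,4,5,5,6,6): b_1=4>1, not a PF.
6^6 − 16807 = 46656 − 16807 = 29849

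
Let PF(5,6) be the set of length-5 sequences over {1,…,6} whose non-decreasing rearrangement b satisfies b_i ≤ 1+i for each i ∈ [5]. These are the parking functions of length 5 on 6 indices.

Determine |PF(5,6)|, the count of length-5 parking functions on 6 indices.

|PF| = 2·7^4 = 2×2401 = 4802 [KW]
One tuple (3,3,2,5,4) → sorted (2,3,3,4,5): b_i ≤ 1+i ∀i, a PF.

4802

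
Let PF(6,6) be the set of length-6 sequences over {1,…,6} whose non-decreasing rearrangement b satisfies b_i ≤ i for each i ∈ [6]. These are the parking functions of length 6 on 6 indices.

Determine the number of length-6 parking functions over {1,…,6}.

16807

#PF = 1·7^5 = 1 · 16807 = 16807
E.g. (3,1,2,3,1,1) → sorted (1,1,1,2,3,3): b_i ≤ i ∀i, a PF.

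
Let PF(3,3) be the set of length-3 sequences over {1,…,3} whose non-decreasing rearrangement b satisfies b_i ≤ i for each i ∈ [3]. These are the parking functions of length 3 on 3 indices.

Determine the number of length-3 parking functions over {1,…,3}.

16

#PF = (3+1−3)·(3+1)^{3−1} = 1×16 = 16 (Konheim–Weiss)
One tuple (2,3,1) → sorted (1,2,3): b_i ≤ i ∀i, a PF.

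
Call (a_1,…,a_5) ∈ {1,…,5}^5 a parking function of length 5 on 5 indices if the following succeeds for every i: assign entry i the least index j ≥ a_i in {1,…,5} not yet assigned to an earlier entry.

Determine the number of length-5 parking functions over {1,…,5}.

1296

|PF(5,5)| = 1·6^4 = 1·1296 = 1296
E.g. (1,2,2,4,2) → sorted (1,2,2,2,4): b_i ≤ i ∀i, a PF.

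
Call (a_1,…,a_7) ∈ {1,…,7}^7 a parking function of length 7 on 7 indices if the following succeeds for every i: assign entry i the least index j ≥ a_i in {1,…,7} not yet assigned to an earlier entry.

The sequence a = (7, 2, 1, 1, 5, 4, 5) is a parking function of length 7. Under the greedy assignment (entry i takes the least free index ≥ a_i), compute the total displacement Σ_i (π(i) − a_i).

3

Σπ(i) = 1+…+7 = 28; Σa = 7+2+1+1+5+4+5 = 25; disp = 28−25 = 3.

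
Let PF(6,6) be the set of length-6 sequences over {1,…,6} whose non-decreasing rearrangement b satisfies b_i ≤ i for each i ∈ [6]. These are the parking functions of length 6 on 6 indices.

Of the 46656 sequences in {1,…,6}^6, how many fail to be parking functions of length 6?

29849

|PF(6,6)| = 1·7^5 = 1×16807 = 16807
Check (5,6,6,3,3,3) → sorted (3,3,3,5,6,6): b_1=3>1, not a PF.
Total 46656; non-PF = 46656−16807 = 29849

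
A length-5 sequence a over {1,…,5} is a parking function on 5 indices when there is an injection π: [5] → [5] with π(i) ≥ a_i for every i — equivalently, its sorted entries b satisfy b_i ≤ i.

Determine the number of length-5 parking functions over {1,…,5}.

#PF = (6−5)·6^(5−1) = 1×1296 = 1296
One tuple (4,1,1,3,3) → sorted (1,1,3,3,4): b_i ≤ i ∀i, a PF.

1296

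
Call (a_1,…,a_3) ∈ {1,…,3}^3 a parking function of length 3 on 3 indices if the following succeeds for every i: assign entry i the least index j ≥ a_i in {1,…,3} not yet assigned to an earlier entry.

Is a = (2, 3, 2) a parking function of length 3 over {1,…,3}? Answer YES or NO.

NO

Rearranged: b = (2, 2, 3).
  b_1=2 > 1
  fails at i=1 ⇒ NO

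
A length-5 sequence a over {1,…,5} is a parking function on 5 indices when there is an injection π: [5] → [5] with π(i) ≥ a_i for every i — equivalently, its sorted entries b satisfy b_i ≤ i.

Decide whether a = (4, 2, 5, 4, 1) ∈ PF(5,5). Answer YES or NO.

Rearranged: b = (1, 2, 4, 4, 5).
  b_1=1 ≤ 1
  b_2=2 ≤ 2
  b_3=4 > 3
  fails at i=3 ⇒ NO

NO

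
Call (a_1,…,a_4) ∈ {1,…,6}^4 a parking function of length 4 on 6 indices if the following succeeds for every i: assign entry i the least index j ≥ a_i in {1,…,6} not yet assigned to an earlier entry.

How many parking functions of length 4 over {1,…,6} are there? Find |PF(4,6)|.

1029

|PF| = 3·7^3 = 3 · 343 = 1029
E.g. (5,5,4,2) → sorted (2,4,5,5): b_i ≤ 2+i ∀i, a PF.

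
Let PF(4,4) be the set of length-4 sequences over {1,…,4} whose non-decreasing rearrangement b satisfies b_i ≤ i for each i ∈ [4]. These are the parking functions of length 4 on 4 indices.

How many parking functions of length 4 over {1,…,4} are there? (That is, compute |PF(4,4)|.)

Count = (4+1−4)·(4+1)^{4−1} = 1×125 = 125 (Pollak)
Check (1,4,1,2) → sorted (1,1,2,4): b_i ≤ i ∀i, a PF.

125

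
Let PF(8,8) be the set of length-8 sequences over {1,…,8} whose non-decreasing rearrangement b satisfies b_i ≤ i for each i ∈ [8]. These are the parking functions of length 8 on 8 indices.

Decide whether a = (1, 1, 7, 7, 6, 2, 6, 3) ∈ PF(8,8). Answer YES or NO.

Order a: b = (1, 1, 2, 3, 6, 6, 7, 7).
  b_1=1 ≤ 1
  b_2=1 ≤ 2
  b_3=2 ≤ 3
  b_4=3 ≤ 4
  b_5=6 > 5
  fails at i=5 ⇒ NO

NO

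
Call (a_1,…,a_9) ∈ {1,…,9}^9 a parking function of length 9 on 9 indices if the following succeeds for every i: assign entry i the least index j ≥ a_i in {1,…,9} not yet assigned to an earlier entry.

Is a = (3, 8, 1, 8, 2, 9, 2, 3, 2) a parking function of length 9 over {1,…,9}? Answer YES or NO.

Rearranged: b = (1, 2, 2, 2, 3, 3, 8, 8, 9).
  b_1=1 ≤ 1
  b_2=2 ≤ 2
  b_3=2 ≤ 3
  b_4=2 ≤ 4
  b_5=3 ≤ 5
  b_6=3 ≤ 6
  b_7=8 > 7
  fails at i=7 ⇒ NO

NO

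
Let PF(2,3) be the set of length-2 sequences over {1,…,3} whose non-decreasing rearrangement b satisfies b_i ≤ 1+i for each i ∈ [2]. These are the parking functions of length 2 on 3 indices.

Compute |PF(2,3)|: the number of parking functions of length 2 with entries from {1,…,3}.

8

Count = (3+1−2)·(3+1)^{2−1} = 2 · 4 = 8 (Konheim–Weiss)
E.g. (3,1) → sorted (1,3): b_i ≤ 1+i ∀i, a PF.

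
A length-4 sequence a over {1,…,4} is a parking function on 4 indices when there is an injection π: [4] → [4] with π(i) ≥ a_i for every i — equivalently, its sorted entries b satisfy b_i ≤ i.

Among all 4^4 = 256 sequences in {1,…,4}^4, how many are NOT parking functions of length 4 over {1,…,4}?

131

|PF| = (4+1−4)·(4+1)^{4−1} = 1·125 = 125 (Pollak)
Check (4,3,4,3) → sorted (3,3,4,4): b_1=3>1, not a PF.
4^4 − 125 = 256 − 125 = 131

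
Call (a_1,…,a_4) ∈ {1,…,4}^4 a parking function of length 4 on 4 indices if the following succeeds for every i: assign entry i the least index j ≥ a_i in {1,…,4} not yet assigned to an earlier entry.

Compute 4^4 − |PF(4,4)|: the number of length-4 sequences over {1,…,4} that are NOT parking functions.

|PF(4,4)| = (4+1−4)·(4+1)^{4−1} = 1×125 = 125 [KW]
E.g. (4,3,4,4) → sorted (3,4,4,4): b_1=3>1, not a PF.
4^4 − 125 = 256 − 125 = 131

131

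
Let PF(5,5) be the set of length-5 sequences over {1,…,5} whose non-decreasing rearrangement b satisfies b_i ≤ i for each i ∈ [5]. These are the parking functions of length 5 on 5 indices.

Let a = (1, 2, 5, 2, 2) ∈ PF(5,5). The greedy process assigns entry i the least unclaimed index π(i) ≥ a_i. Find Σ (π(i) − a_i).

3

Σπ = 15 ({1..5} each once); Σa = 1+2+5+2+2 = 12; disp = 15−12 = 3.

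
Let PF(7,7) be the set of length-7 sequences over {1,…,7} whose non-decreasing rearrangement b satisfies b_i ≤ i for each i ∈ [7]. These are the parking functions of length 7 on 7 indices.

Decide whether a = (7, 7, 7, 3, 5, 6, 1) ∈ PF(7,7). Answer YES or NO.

Sorted: b = (1, 3, 5, 6, 7, 7, 7).
  b_1=1 ≤ 1
  b_2=3 > 2
  fails at i=2 ⇒ NO

NO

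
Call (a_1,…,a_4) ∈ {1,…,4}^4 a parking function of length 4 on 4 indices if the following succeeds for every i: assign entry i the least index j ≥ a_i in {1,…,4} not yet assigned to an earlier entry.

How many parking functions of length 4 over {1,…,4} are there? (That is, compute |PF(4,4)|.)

|PF| = (4+1−4)·(4+1)^{4−1} = 1·125 = 125 [KW]
One tuple (1,4,1,3) → sorted (1,1,3,4): b_i ≤ i ∀i, a PF.

125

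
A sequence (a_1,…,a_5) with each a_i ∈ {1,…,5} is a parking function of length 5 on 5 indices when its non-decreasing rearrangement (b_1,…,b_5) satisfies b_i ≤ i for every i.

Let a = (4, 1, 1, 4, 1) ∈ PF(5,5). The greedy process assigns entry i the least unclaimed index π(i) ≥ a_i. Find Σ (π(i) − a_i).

Σπ = 5·6/2 = 15 (π permutes [5]); Σa = 4+1+1+4+1 = 11; disp = 15−11 = 4.

4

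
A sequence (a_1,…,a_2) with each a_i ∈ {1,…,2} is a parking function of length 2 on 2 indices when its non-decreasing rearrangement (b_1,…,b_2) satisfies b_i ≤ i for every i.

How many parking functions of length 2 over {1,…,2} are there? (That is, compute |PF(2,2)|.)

3

|PF(2,2)| = (2+1−2)·(2+1)^{2−1} = 1·3 = 3 [KW]
Example (2,1) → sorted (1,2): b_i ≤ i ∀i, a PF.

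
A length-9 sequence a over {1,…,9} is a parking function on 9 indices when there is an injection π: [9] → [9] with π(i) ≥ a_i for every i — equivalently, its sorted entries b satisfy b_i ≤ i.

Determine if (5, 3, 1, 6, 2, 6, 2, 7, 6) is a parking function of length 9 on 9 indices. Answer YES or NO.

Sorted: b = (1, 2, 2, 3, 5, 6, 6, 6, 7).
  b_1=1 ≤ 1
  b_2=2 ≤ 2
  b_3=2 ≤ 3
  b_4=3 ≤ 4
  b_5=5 ≤ 5
  b_6=6 ≤ 6
  b_7=6 ≤ 7
  b_8=6 ≤ 8
  b_9=7 ≤ 9
All bounds hold ⇒ YES

YES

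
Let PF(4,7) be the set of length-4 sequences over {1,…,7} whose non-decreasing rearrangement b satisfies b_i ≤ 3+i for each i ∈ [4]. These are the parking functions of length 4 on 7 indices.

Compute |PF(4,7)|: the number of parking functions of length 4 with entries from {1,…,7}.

|PF| = 4·8^3 = 4·512 = 2048 (Pollak)
Check (1,6,1,5) → sorted (1,1,5,6): b_i ≤ 3+i ∀i, a PF.

2048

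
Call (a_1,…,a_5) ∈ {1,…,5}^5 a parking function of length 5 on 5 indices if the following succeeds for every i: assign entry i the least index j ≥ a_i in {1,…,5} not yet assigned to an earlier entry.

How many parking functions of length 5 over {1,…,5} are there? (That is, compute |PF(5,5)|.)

|PF(5,5)| = (5+1−5)·(5+1)^{5−1} = 1 · 1296 = 1296
Check (3,2,2,1,1) → sorted (1,1,2,2,3): b_i ≤ i ∀i, a PF.

1296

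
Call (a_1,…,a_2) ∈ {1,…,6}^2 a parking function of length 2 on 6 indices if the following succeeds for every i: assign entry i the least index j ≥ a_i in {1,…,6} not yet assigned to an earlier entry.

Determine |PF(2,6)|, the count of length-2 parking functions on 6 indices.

Count = (6−2+1)·(6+1)^(2−1) = 5 · 7 = 35 (Pollak)
Example (5,1) → sorted (1,5): b_i ≤ 4+i ∀i, a PF.

35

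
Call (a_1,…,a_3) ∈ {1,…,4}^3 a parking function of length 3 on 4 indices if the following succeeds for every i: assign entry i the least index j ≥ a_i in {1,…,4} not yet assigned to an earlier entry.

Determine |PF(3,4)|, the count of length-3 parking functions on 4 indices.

50

Count = (5−3)·5^(3−1) = 2 · 25 = 50 (Konheim–Weiss)
Check (1,1,2) → sorted (1,1,2): b_i ≤ 1+i ∀i, a PF.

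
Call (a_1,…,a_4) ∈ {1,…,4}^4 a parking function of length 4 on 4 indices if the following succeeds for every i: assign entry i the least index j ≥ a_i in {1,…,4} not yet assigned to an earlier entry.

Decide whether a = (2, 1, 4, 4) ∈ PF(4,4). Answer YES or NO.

NO

Order a: b = (1, 2, 4, 4).
  b_1=1 ≤ 1
  b_2=2 ≤ 2
  b_3=4 > 3
  fails at i=3 ⇒ NO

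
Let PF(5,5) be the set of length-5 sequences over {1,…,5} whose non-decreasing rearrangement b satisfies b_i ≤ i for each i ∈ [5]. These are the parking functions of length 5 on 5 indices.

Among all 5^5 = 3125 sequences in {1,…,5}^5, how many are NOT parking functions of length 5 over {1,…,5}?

Count = 1·6^4 = 1·1296 = 1296
E.g. (4,3,3,3,5) → sorted (3,3,3,4,5): b_1=3>1, not a PF.
5^5 − 1296 = 3125 − 1296 = 1829

1829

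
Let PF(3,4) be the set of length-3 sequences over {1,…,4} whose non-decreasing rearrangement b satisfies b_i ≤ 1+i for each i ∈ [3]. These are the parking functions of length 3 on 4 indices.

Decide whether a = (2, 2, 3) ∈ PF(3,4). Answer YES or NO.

Rearranged: b = (2, 2, 3).
  b_1=2 ≤ 2
  b_2=2 ≤ 3
  b_3=3 ≤ 4
All bounds hold ⇒ YES

YES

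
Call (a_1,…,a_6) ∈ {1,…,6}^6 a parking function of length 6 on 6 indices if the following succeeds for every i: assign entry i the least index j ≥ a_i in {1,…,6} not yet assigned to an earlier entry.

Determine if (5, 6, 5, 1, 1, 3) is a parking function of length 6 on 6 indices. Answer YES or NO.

NO

Order a: b = (1, 1, 3, 5, 5, 6).
  b_1=1 ≤ 1
  b_2=1 ≤ 2
  b_3=3 ≤ 3
  b_4=5 > 4
  fails at i=4 ⇒ NO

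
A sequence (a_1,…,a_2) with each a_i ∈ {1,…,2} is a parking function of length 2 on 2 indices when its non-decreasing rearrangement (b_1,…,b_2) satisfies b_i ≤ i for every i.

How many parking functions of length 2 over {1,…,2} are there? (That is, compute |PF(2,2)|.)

3

Count = (3−2)·3^(2−1) = 1·3 = 3 (Pollak)
E.g. (2,1) → sorted (1,2): b_i ≤ i ∀i, a PF.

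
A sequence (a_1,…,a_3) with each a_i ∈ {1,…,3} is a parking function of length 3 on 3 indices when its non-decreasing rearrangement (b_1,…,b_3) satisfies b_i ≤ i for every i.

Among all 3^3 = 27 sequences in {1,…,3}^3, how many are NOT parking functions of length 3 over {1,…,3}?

#PF = (3+1−3)·(3+1)^{3−1} = 1 · 16 = 16
Example (3,3,1) → sorted (1,3,3): b_2=3>2, not a PF.
Total 27; non-PF = 27−16 = 11

11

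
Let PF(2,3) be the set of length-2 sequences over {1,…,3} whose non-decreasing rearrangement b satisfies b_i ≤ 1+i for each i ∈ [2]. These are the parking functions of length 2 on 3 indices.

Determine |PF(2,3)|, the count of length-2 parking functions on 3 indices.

8

Count = (4−2)·4^(2−1) = 2·4 = 8 [KW]
One tuple (1,1) → sorted (1,1): b_i ≤ 1+i ∀i, a PF.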